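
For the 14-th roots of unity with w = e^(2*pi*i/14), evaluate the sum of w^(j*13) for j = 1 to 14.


Step 1: The sum sum_{j=1}^{n} w^(k*j) equals n if n | k, else 0.
Step 2: Here n = 14, k = 13
Step 3: Does n divide k? 14 | 13 -> False
Step 4: Sum = 0

0


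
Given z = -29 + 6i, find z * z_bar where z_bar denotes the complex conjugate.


Step 1: conj(z) = -29 - 6i
Step 2: z * conj(z) = (-29)^2 + 6^2
Step 3: = 841 + 36 = 877

877


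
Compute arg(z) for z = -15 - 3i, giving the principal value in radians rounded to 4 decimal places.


Step 1: z = -15 - 3i
Step 2: arg(z) = atan2(-3, -15)
Step 3: arg(z) = -2.9442

-2.9442


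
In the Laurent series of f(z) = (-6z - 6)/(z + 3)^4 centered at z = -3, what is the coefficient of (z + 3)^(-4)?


Step 1: Write the numerator in powers of (z + 3): -6z - 6 = -6(z + 3) + (-6*(-3) - 6) = -6(z + 3) + 12
Step 2: Divide by (z + 3)^4: f(z) = 12(z + 3)^(-4) - 6(z + 3)^(-3)
Step 3: This finite sum is the Laurent series of f about z = -3.
Step 4: Coefficient of (z + 3)^(-4) = -6*(-3) - 6 = 12

12


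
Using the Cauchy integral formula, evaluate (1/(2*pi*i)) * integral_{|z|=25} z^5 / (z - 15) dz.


Step 1: f(z) = z^5, a = 15 is inside |z| = 25
Step 2: By Cauchy integral formula: (1/(2pi*i)) * integral = f(a)
Step 3: f(15) = 15^5 = 759375

759375


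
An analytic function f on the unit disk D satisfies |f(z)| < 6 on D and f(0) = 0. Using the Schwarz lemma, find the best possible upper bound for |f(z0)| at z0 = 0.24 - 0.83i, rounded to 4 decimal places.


Step 1: g = f/6 maps D -> D with g(0) = 0, so by the Schwarz lemma |g(z)| <= |z|, i.e. |f(z)| <= 6|z|; this is sharp (f(z) = 6z).
Step 2: |z0|^2 = 0.24^2 + (-0.83)^2 = 0.7465
Step 3: |z0| = sqrt(0.7465) = 0.864002
Step 4: Best bound = 6 * |z0| = 6 * 0.864002 = 5.184

5.184


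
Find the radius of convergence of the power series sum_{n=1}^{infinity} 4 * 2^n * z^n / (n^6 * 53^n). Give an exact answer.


Step 1: General term a_n = 4 * 2^n / (n^6 * 53^n)
Step 2: By the root test, |a_n|^(1/n) = 4^(1/n) * 2 / (n^(6/n) * 53) -> 2/53 as n -> infinity (since 4^(1/n) -> 1 and n^(6/n) -> 1)
Step 3: R = 1/lim|a_n|^(1/n) = 53/2

53/2


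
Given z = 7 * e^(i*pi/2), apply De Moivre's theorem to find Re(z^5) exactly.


Step 1: By De Moivre's theorem, z^5 = 7^5 * e^(i*5*pi/2) = 16807 * (cos(5*pi/2) + i*sin(5*pi/2))
Step 2: |z|^5 = 7^5 = 16807
Step 3: Reduce the angle mod 2*pi: 5*pi/2 - 2*pi = pi/2
Step 4: cos(pi/2) = 0
Step 5: Re(z^5) = 16807 * 0 = 0

0


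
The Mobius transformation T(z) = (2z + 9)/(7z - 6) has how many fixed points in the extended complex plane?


Step 1: Fixed points satisfy T(z) = z
Step 2: 7z^2 - 8z - 9 = 0
Step 3: Discriminant = (-8)^2 - 4*7*(-9) = 316
Step 4: Number of fixed points = 2

2


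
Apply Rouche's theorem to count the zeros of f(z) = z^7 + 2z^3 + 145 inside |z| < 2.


Step 1: On |z| = 2 the three terms have sizes |z^7| = 2^7 = 128, |2z^3| = 2*2^3 = 16, |145| = 145
Step 2: The dominant term is g(z) = 145; let h(z) = z^7 + 2z^3 so f = g + h
Step 3: On |z| = 2: |g| = 145 and |h| <= 128 + 16 = 144
Step 4: Since 145 > 144, |h| < |g| on |z| = 2, so by Rouche f has the same number of zeros as g inside |z| < 2
Step 5: g(z) = 145 is a nonzero constant with no zeros inside |z| < 2. Answer = 0

0


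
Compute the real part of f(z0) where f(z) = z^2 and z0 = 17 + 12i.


Step 1: z0 = 17 + 12i
Step 2: z0^2 = 17^2 - 12^2 + 408i
Step 3: real part = 289 - 144 = 145

145


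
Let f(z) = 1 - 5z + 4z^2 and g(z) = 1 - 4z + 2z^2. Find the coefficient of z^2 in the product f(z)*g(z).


Step 1: z^2 term in f*g comes from: (1)*(2z^2) + (-5z)*(-4z) + (4z^2)*(1)
Step 2: = 2 + 20 + 4
Step 3: = 26

26


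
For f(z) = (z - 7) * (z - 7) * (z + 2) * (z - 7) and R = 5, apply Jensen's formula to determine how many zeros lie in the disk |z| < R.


Jensen's formula: (1/2pi)*integral log|f(Re^it)|dt = log|f(0)| + sum_{|a_k|<R} log(R/|a_k|)
Step 1: f(0) = (-7) * (-7) * 2 * (-7) = -686
Step 2: log|f(0)| = log|7| + log|7| + log|-2| + log|7| = 6.5309
Step 3: Zeros inside |z| < 5: -2
Step 4: Jensen sum = log(5/2) = 0.9163
Step 5: n(R) = number of terms in the Jensen sum = count of zeros inside |z| < 5 = 1

1


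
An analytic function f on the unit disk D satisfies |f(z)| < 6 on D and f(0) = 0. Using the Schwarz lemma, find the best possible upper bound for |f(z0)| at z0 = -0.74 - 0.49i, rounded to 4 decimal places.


Step 1: g = f/6 maps D -> D with g(0) = 0, so by the Schwarz lemma |g(z)| <= |z|, i.e. |f(z)| <= 6|z|; this is sharp (f(z) = 6z).
Step 2: |z0|^2 = (-0.74)^2 + (-0.49)^2 = 0.7877
Step 3: |z0| = sqrt(0.7877) = 0.887525
Step 4: Best bound = 6 * |z0| = 6 * 0.887525 = 5.3251

5.3251


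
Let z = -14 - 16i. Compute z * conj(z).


Step 1: conj(z) = -14 + 16i
Step 2: z * conj(z) = (-14)^2 + (-16)^2
Step 3: = 196 + 256 = 452

452


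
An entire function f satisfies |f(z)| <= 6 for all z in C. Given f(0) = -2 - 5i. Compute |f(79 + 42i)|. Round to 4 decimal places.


Step 1: By Liouville's theorem, a bounded entire function is constant.
Step 2: f(z) = f(0) = -2 - 5i for all z.
Step 3: |f(w)| = |-2 - 5i| = sqrt(4 + 25)
Step 4: = 5.3852

5.3852


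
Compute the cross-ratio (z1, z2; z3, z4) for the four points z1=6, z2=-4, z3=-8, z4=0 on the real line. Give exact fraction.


Step 1: (z1-z3)(z2-z4) = 14 * (-4) = -56
Step 2: (z1-z4)(z2-z3) = 6 * 4 = 24
Step 3: Cross-ratio = -56/24 = -7/3

-7/3


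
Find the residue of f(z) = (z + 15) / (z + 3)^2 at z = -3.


Step 1: Pole of order 2 at z = -3
Step 2: Res = lim d/dz [(z + 3)^2 * f(z)] as z -> -3
Step 3: (z + 3)^2 * f(z) = z + 15
Step 4: d/dz[z + 15] = 1

1


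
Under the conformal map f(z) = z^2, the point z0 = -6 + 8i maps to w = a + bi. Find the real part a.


Step 1: z0 = -6 + 8i
Step 2: z0^2 = (-6)^2 - 8^2 - 96i
Step 3: real part = 36 - 64 = -28

-28


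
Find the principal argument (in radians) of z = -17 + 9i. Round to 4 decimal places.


Step 1: z = -17 + 9i
Step 2: arg(z) = atan2(9, -17)
Step 3: arg(z) = 2.6547

2.6547


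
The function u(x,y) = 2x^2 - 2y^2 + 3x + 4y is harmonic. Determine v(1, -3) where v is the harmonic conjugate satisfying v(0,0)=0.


Step 1: v_x = -u_y = 4y - 4
Step 2: v_y = u_x = 4x + 3
Step 3: v = 4xy - 4x + 3y + C
Step 4: v(0,0) = 0 => C = 0
Step 5: v(1, -3) = -25

-25


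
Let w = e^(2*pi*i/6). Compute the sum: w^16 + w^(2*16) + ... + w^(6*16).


Step 1: The sum sum_{j=1}^{n} w^(k*j) equals n if n | k, else 0.
Step 2: Here n = 6, k = 16
Step 3: Does n divide k? 6 | 16 -> False
Step 4: Sum = 0

0


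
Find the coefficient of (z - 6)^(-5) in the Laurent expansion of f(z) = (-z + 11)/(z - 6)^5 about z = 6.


Step 1: Write the numerator in powers of (z - 6): -z + 11 = -(z - 6) + (-1*6 + 11) = -(z - 6) + 5
Step 2: Divide by (z - 6)^5: f(z) = 5(z - 6)^(-5) - (z - 6)^(-4)
Step 3: This finite sum is the Laurent series of f about z = 6.
Step 4: Coefficient of (z - 6)^(-5) = -1*6 + 11 = 5

5


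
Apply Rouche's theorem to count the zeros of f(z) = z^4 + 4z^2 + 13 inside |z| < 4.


Step 1: On |z| = 4 the three terms have sizes |z^4| = 4^4 = 256, |4z^2| = 4*4^2 = 64, |13| = 13
Step 2: The dominant term is g(z) = z^4; let h(z) = 4z^2 + 13 so f = g + h
Step 3: On |z| = 4: |g| = 256 and |h| <= 64 + 13 = 77
Step 4: Since 256 > 77, |h| < |g| on |z| = 4, so by Rouche f has the same number of zeros as g inside |z| < 4
Step 5: g(z) = z^4 has 4 zeros (all at the origin) inside |z| < 4. Answer = 4

4


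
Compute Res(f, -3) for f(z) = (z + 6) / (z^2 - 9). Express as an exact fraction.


Step 1: Q(z) = z^2 - 9 = (z + 3)(z - 3)
Step 2: Q'(z) = 2z
Step 3: Q'(-3) = -6, P(-3) = 3
Step 4: Res = P(-3)/Q'(-3) = 3/(-6) = -1/2

-1/2


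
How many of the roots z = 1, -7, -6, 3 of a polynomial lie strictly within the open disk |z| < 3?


Step 1: Check each root:
  z = 1: |1| = 1 < 3
  z = -7: |-7| = 7 >= 3
  z = -6: |-6| = 6 >= 3
  z = 3: |3| = 3 >= 3
Step 2: Count = 1

1


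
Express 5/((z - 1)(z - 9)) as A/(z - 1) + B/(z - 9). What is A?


Step 1: Multiply both sides by (z - 1) and set z = 1
Step 2: A = 5 / (1 - 9)
Step 3: A = 5 / (-8)
Step 4: A = -5/8

-5/8


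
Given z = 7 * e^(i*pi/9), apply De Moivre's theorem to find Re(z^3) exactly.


Step 1: By De Moivre's theorem, z^3 = 7^3 * e^(i*3*pi/9) = 343 * (cos(pi/3) + i*sin(pi/3))
Step 2: |z|^3 = 7^3 = 343
Step 3: The angle pi/3 already lies in [0, 2*pi)
Step 4: cos(pi/3) = 1/2
Step 5: Re(z^3) = 343 * 1/2 = 343/2

343/2


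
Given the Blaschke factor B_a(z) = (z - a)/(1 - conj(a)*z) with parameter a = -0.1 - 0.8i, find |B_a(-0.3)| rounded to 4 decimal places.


Step 1: Numerator z0 - a = -0.3 - (-0.1 - 0.8i) = -0.2 + 0.8i
Step 2: Denominator 1 - conj(a)*z0 = 1 - (-0.1 + 0.8i)*(-0.3) = 0.97 + 0.24i
Step 3: |z0 - a|^2 = (-0.2)^2 + 0.8^2 = 0.68; |1 - conj(a)*z0|^2 = 0.97^2 + 0.24^2 = 0.9985
Step 4: |B_a(-0.3)| = sqrt(0.68 / 0.9985) = sqrt(0.681022)
Step 5: = 0.8252

0.8252


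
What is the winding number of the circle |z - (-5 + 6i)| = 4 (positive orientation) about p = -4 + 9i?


Step 1: Center c = (-5, 6), radius = 4
Step 2: |p - c|^2 = 1^2 + 3^2 = 10
Step 3: r^2 = 16
Step 4: |p-c| < r so winding number = 1

1


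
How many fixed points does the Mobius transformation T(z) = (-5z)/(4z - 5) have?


Step 1: Fixed points satisfy T(z) = z
Step 2: 4z^2 = 0
Step 3: Discriminant = 0^2 - 4*4*0 = 0
Step 4: Number of fixed points = 1

1


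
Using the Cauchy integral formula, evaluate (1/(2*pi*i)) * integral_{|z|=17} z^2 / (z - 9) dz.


Step 1: f(z) = z^2, a = 9 is inside |z| = 17
Step 2: By Cauchy integral formula: (1/(2pi*i)) * integral = f(a)
Step 3: f(9) = 9^2 = 81

81


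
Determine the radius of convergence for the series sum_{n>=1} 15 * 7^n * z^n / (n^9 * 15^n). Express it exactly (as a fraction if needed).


Step 1: General term a_n = 15 * 7^n / (n^9 * 15^n)
Step 2: By the root test, |a_n|^(1/n) = 15^(1/n) * 7 / (n^(9/n) * 15) -> 7/15 as n -> infinity (since 15^(1/n) -> 1 and n^(9/n) -> 1)
Step 3: R = 1/lim|a_n|^(1/n) = 15/7

15/7


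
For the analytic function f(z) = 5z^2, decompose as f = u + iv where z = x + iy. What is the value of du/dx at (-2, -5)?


Step 1: f(z) = 5(x+iy)^2 + 0
Step 2: u = 5(x^2 - y^2) + 0
Step 3: u_x = 10x + 0
Step 4: At (-2, -5): u_x = -20 + 0 = -20

-20


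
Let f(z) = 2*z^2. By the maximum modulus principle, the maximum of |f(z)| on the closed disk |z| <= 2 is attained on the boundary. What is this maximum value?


Step 1: On |z| = 2, |f(z)| = 2 * |z|^2 = 2 * 2^2
Step 2: By maximum modulus principle, maximum is on boundary.
Step 3: Maximum = 2 * 4 = 8

8


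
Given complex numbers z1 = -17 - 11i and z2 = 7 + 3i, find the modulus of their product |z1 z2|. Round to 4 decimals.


Step 1: |z1| = sqrt((-17)^2 + (-11)^2) = sqrt(410)
Step 2: |z2| = sqrt(7^2 + 3^2) = sqrt(58)
Step 3: |z1*z2| = |z1|*|z2| = sqrt(410) * sqrt(58) = sqrt(410 * 58) = sqrt(23780)
Step 4: = 154.2077

154.2077


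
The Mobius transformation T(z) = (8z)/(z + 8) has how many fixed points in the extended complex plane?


Step 1: Fixed points satisfy T(z) = z
Step 2: z^2 = 0
Step 3: Discriminant = 0^2 - 4*1*0 = 0
Step 4: Number of fixed points = 1

1


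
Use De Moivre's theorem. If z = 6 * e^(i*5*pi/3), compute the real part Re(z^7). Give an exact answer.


Step 1: By De Moivre's theorem, z^7 = 6^7 * e^(i*7*5*pi/3) = 279936 * (cos(35*pi/3) + i*sin(35*pi/3))
Step 2: |z|^7 = 6^7 = 279936
Step 3: Reduce the angle mod 2*pi: 35*pi/3 - 10*pi = 5*pi/3
Step 4: cos(5*pi/3) = 1/2
Step 5: Re(z^7) = 279936 * 1/2 = 139968

139968


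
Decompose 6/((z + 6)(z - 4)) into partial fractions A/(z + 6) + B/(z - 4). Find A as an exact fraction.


Step 1: Multiply both sides by (z + 6) and set z = -6
Step 2: A = 6 / (-6 - 4)
Step 3: A = 6 / (-10)
Step 4: A = -3/5

-3/5


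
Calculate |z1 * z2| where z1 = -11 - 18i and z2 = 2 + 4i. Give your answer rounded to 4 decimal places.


Step 1: |z1| = sqrt((-11)^2 + (-18)^2) = sqrt(445)
Step 2: |z2| = sqrt(2^2 + 4^2) = sqrt(20)
Step 3: |z1*z2| = |z1|*|z2| = sqrt(445) * sqrt(20) = sqrt(445 * 20) = sqrt(8900)
Step 4: = 94.3398

94.3398


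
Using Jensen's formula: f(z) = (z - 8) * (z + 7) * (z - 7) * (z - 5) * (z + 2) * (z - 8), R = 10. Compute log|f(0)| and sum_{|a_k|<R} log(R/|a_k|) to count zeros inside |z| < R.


Jensen's formula: (1/2pi)*integral log|f(Re^it)|dt = log|f(0)| + sum_{|a_k|<R} log(R/|a_k|)
Step 1: f(0) = (-8) * 7 * (-7) * (-5) * 2 * (-8) = 31360
Step 2: log|f(0)| = log|8| + log|-7| + log|7| + log|5| + log|-2| + log|8| = 10.3533
Step 3: Zeros inside |z| < 10: 8, -7, 7, 5, -2, 8
Step 4: Jensen sum = log(10/8) + log(10/7) + log(10/7) + log(10/5) + log(10/2) + log(10/8) = 3.4622
Step 5: n(R) = number of terms in the Jensen sum = count of zeros inside |z| < 10 = 6

6


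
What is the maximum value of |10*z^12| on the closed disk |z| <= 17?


Step 1: On |z| = 17, |f(z)| = 10 * |z|^12 = 10 * 17^12
Step 2: By maximum modulus principle, maximum is on boundary.
Step 3: Maximum = 10 * 582622237229761 = 5826222372297610

5826222372297610


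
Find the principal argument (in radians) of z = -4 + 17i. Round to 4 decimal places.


Step 1: z = -4 + 17i
Step 2: arg(z) = atan2(17, -4)
Step 3: arg(z) = 1.8019

1.8019


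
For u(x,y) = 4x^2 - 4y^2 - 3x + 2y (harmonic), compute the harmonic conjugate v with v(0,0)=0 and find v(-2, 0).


Step 1: v_x = -u_y = 8y - 2
Step 2: v_y = u_x = 8x - 3
Step 3: v = 8xy - 2x - 3y + C
Step 4: v(0,0) = 0 => C = 0
Step 5: v(-2, 0) = 4

4


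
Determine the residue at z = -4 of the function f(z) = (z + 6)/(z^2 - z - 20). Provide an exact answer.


Step 1: Q(z) = z^2 - z - 20 = (z + 4)(z - 5)
Step 2: Q'(z) = 2z - 1
Step 3: Q'(-4) = -9, P(-4) = 2
Step 4: Res = P(-4)/Q'(-4) = 2/(-9) = -2/9

-2/9


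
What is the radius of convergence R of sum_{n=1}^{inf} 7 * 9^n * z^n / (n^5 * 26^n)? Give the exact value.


Step 1: General term a_n = 7 * 9^n / (n^5 * 26^n)
Step 2: By the root test, |a_n|^(1/n) = 7^(1/n) * 9 / (n^(5/n) * 26) -> 9/26 as n -> infinity (since 7^(1/n) -> 1 and n^(5/n) -> 1)
Step 3: R = 1/lim|a_n|^(1/n) = 26/9

26/9


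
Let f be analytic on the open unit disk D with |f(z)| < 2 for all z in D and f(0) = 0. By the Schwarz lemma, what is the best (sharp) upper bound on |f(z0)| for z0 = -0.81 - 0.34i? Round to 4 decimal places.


Step 1: g = f/2 maps D -> D with g(0) = 0, so by the Schwarz lemma |g(z)| <= |z|, i.e. |f(z)| <= 2|z|; this is sharp (f(z) = 2z).
Step 2: |z0|^2 = (-0.81)^2 + (-0.34)^2 = 0.7717
Step 3: |z0| = sqrt(0.7717) = 0.878465
Step 4: Best bound = 2 * |z0| = 2 * 0.878465 = 1.7569

1.7569


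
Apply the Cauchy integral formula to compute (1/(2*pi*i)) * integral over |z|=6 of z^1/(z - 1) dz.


Step 1: f(z) = z^1, a = 1 is inside |z| = 6
Step 2: By Cauchy integral formula: (1/(2pi*i)) * integral = f(a)
Step 3: f(1) = 1^1 = 1

1


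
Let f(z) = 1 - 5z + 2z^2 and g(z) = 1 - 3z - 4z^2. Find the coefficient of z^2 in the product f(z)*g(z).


Step 1: z^2 term in f*g comes from: (1)*(-4z^2) + (-5z)*(-3z) + (2z^2)*(1)
Step 2: = -4 + 15 + 2
Step 3: = 13

13


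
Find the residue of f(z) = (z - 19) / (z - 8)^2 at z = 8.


Step 1: Pole of order 2 at z = 8
Step 2: Res = lim d/dz [(z - 8)^2 * f(z)] as z -> 8
Step 3: (z - 8)^2 * f(z) = z - 19
Step 4: d/dz[z - 19] = 1

1


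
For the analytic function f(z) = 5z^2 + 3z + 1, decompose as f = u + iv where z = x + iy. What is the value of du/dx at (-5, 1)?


Step 1: f(z) = 5(x+iy)^2 + 3(x+iy) + 1
Step 2: u = 5(x^2 - y^2) + 3x + 1
Step 3: u_x = 10x + 3
Step 4: At (-5, 1): u_x = -50 + 3 = -47

-47


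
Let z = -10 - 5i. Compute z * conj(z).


Step 1: conj(z) = -10 + 5i
Step 2: z * conj(z) = (-10)^2 + (-5)^2
Step 3: = 100 + 25 = 125

125


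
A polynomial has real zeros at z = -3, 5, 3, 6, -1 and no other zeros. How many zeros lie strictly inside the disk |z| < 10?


Step 1: Check each root:
  z = -3: |-3| = 3 < 10
  z = 5: |5| = 5 < 10
  z = 3: |3| = 3 < 10
  z = 6: |6| = 6 < 10
  z = -1: |-1| = 1 < 10
Step 2: Count = 5

5


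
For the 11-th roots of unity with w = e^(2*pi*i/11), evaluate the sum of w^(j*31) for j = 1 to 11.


Step 1: The sum sum_{j=1}^{n} w^(k*j) equals n if n | k, else 0.
Step 2: Here n = 11, k = 31
Step 3: Does n divide k? 11 | 31 -> False
Step 4: Sum = 0

0


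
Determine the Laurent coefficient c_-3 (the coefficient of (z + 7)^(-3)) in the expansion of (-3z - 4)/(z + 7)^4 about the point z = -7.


Step 1: Write the numerator in powers of (z + 7): -3z - 4 = -3(z + 7) + (-3*(-7) - 4) = -3(z + 7) + 17
Step 2: Divide by (z + 7)^4: f(z) = 17(z + 7)^(-4) - 3(z + 7)^(-3)
Step 3: This finite sum is the Laurent series of f about z = -7.
Step 4: Coefficient of (z + 7)^(-3) = coefficient of (z + 7) in the re-centred numerator = -3

-3


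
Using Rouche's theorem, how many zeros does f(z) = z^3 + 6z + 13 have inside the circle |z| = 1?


Step 1: On |z| = 1 the three terms have sizes |z^3| = 1^3 = 1, |6z| = 6*1 = 6, |13| = 13
Step 2: The dominant term is g(z) = 13; let h(z) = z^3 + 6z so f = g + h
Step 3: On |z| = 1: |g| = 13 and |h| <= 1 + 6 = 7
Step 4: Since 13 > 7, |h| < |g| on |z| = 1, so by Rouche f has the same number of zeros as g inside |z| < 1
Step 5: g(z) = 13 is a nonzero constant with no zeros inside |z| < 1. Answer = 0

0


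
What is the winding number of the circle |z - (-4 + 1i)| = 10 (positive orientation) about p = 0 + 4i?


Step 1: Center c = (-4, 1), radius = 10
Step 2: |p - c|^2 = 4^2 + 3^2 = 25
Step 3: r^2 = 100
Step 4: |p-c| < r so winding number = 1

1


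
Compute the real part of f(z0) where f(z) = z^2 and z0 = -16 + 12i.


Step 1: z0 = -16 + 12i
Step 2: z0^2 = (-16)^2 - 12^2 - 384i
Step 3: real part = 256 - 144 = 112

112


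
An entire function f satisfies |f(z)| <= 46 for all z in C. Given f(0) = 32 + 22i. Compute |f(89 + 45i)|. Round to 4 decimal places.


Step 1: By Liouville's theorem, a bounded entire function is constant.
Step 2: f(z) = f(0) = 32 + 22i for all z.
Step 3: |f(w)| = |32 + 22i| = sqrt(1024 + 484)
Step 4: = 38.833

38.833


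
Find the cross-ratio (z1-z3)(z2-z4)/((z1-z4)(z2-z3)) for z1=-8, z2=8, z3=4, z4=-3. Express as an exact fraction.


Step 1: (z1-z3)(z2-z4) = (-12) * 11 = -132
Step 2: (z1-z4)(z2-z3) = (-5) * 4 = -20
Step 3: Cross-ratio = 132/20 = 33/5

33/5


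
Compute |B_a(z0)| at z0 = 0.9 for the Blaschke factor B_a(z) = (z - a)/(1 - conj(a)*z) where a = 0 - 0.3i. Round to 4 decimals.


Step 1: Numerator z0 - a = 0.9 - (0 - 0.3i) = 0.9 + 0.3i
Step 2: Denominator 1 - conj(a)*z0 = 1 - (0 + 0.3i)*0.9 = 1 - 0.27i
Step 3: |z0 - a|^2 = 0.9^2 + 0.3^2 = 0.9; |1 - conj(a)*z0|^2 = 1^2 + (-0.27)^2 = 1.0729
Step 4: |B_a(0.9)| = sqrt(0.9 / 1.0729) = sqrt(0.838848)
Step 5: = 0.9159

0.9159


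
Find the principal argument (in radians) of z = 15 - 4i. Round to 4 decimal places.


Step 1: z = 15 - 4i
Step 2: arg(z) = atan2(-4, 15)
Step 3: arg(z) = -0.2606

-0.2606


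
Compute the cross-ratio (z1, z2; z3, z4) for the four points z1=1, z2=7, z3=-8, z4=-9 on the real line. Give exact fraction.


Step 1: (z1-z3)(z2-z4) = 9 * 16 = 144
Step 2: (z1-z4)(z2-z3) = 10 * 15 = 150
Step 3: Cross-ratio = 144/150 = 24/25

24/25


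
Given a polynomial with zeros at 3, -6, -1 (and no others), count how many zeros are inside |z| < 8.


Step 1: Check each root:
  z = 3: |3| = 3 < 8
  z = -6: |-6| = 6 < 8
  z = -1: |-1| = 1 < 8
Step 2: Count = 3

3


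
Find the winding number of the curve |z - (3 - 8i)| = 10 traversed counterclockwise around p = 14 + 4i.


Step 1: Center c = (3, -8), radius = 10
Step 2: |p - c|^2 = 11^2 + 12^2 = 265
Step 3: r^2 = 100
Step 4: |p-c| > r so winding number = 0

0


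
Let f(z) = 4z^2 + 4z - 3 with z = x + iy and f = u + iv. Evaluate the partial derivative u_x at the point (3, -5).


Step 1: f(z) = 4(x+iy)^2 + 4(x+iy) - 3
Step 2: u = 4(x^2 - y^2) + 4x - 3
Step 3: u_x = 8x + 4
Step 4: At (3, -5): u_x = 24 + 4 = 28

28


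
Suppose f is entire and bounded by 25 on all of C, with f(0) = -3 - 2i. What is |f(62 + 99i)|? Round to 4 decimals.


Step 1: By Liouville's theorem, a bounded entire function is constant.
Step 2: f(z) = f(0) = -3 - 2i for all z.
Step 3: |f(w)| = |-3 - 2i| = sqrt(9 + 4)
Step 4: = 3.6056

3.6056


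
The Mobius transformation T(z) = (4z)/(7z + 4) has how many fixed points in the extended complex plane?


Step 1: Fixed points satisfy T(z) = z
Step 2: 7z^2 = 0
Step 3: Discriminant = 0^2 - 4*7*0 = 0
Step 4: Number of fixed points = 1

1


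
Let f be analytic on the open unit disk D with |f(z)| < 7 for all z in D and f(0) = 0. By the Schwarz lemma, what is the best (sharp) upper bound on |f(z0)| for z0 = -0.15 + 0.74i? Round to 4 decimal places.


Step 1: g = f/7 maps D -> D with g(0) = 0, so by the Schwarz lemma |g(z)| <= |z|, i.e. |f(z)| <= 7|z|; this is sharp (f(z) = 7z).
Step 2: |z0|^2 = (-0.15)^2 + 0.74^2 = 0.5701
Step 3: |z0| = sqrt(0.5701) = 0.75505
Step 4: Best bound = 7 * |z0| = 7 * 0.75505 = 5.2853

5.2853


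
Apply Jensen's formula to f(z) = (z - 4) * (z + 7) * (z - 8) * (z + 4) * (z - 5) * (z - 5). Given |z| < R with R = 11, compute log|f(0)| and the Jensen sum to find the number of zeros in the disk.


Jensen's formula: (1/2pi)*integral log|f(Re^it)|dt = log|f(0)| + sum_{|a_k|<R} log(R/|a_k|)
Step 1: f(0) = (-4) * 7 * (-8) * 4 * (-5) * (-5) = 22400
Step 2: log|f(0)| = log|4| + log|-7| + log|8| + log|-4| + log|5| + log|5| = 10.0168
Step 3: Zeros inside |z| < 11: 4, -7, 8, -4, 5, 5
Step 4: Jensen sum = log(11/4) + log(11/7) + log(11/8) + log(11/4) + log(11/5) + log(11/5) = 4.3706
Step 5: n(R) = number of terms in the Jensen sum = count of zeros inside |z| < 11 = 6

6


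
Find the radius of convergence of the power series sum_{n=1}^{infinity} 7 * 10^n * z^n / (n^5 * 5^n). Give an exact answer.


Step 1: General term a_n = 7 * 10^n / (n^5 * 5^n)
Step 2: By the root test, |a_n|^(1/n) = 7^(1/n) * 10 / (n^(5/n) * 5) -> 10/5 as n -> infinity (since 7^(1/n) -> 1 and n^(5/n) -> 1)
Step 3: R = 1/lim|a_n|^(1/n) = 5/10 = 1/2

1/2


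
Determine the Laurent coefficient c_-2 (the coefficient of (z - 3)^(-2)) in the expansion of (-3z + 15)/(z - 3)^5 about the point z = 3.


Step 1: Write the numerator in powers of (z - 3): -3z + 15 = -3(z - 3) + (-3*3 + 15) = -3(z - 3) + 6
Step 2: Divide by (z - 3)^5: f(z) = 6(z - 3)^(-5) - 3(z - 3)^(-4)
Step 3: This finite sum is the Laurent series of f about z = 3.
Step 4: Only the powers -5 and -4 appear, so the coefficient of (z - 3)^(-2) = 0

0


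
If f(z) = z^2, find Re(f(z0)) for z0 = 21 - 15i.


Step 1: z0 = 21 - 15i
Step 2: z0^2 = 21^2 - (-15)^2 - 630i
Step 3: real part = 441 - 225 = 216

216


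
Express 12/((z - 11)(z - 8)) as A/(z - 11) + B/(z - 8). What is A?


Step 1: Multiply both sides by (z - 11) and set z = 11
Step 2: A = 12 / (11 - 8)
Step 3: A = 12 / 3
Step 4: A = 4

4


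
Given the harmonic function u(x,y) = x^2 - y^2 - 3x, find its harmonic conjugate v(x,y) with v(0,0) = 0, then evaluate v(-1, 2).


Step 1: v_x = -u_y = 2y + 0
Step 2: v_y = u_x = 2x - 3
Step 3: v = 2xy - 3y + C
Step 4: v(0,0) = 0 => C = 0
Step 5: v(-1, 2) = -10

-10


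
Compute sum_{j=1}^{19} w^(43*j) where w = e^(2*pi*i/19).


Step 1: The sum sum_{j=1}^{n} w^(k*j) equals n if n | k, else 0.
Step 2: Here n = 19, k = 43
Step 3: Does n divide k? 19 | 43 -> False
Step 4: Sum = 0

0


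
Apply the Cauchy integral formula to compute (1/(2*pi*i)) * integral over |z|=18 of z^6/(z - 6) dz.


Step 1: f(z) = z^6, a = 6 is inside |z| = 18
Step 2: By Cauchy integral formula: (1/(2pi*i)) * integral = f(a)
Step 3: f(6) = 6^6 = 46656

46656


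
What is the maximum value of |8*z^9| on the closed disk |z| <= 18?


Step 1: On |z| = 18, |f(z)| = 8 * |z|^9 = 8 * 18^9
Step 2: By maximum modulus principle, maximum is on boundary.
Step 3: Maximum = 8 * 198359290368 = 1586874322944

1586874322944


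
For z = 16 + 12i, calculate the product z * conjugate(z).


Step 1: conj(z) = 16 - 12i
Step 2: z * conj(z) = 16^2 + 12^2
Step 3: = 256 + 144 = 400

400


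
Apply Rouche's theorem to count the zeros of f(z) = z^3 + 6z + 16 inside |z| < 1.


Step 1: On |z| = 1 the three terms have sizes |z^3| = 1^3 = 1, |6z| = 6*1 = 6, |16| = 16
Step 2: The dominant term is g(z) = 16; let h(z) = z^3 + 6z so f = g + h
Step 3: On |z| = 1: |g| = 16 and |h| <= 1 + 6 = 7
Step 4: Since 16 > 7, |h| < |g| on |z| = 1, so by Rouche f has the same number of zeros as g inside |z| < 1
Step 5: g(z) = 16 is a nonzero constant with no zeros inside |z| < 1. Answer = 0

0


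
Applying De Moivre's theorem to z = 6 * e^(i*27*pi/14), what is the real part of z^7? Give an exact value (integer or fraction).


Step 1: By De Moivre's theorem, z^7 = 6^7 * e^(i*7*27*pi/14) = 279936 * (cos(27*pi/2) + i*sin(27*pi/2))
Step 2: |z|^7 = 6^7 = 279936
Step 3: Reduce the angle mod 2*pi: 27*pi/2 - 12*pi = 3*pi/2
Step 4: cos(3*pi/2) = 0
Step 5: Re(z^7) = 279936 * 0 = 0

0


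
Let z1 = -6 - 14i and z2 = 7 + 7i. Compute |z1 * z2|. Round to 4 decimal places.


Step 1: |z1| = sqrt((-6)^2 + (-14)^2) = sqrt(232)
Step 2: |z2| = sqrt(7^2 + 7^2) = sqrt(98)
Step 3: |z1*z2| = |z1|*|z2| = sqrt(232) * sqrt(98) = sqrt(232 * 98) = sqrt(22736)
Step 4: = 150.7846

150.7846


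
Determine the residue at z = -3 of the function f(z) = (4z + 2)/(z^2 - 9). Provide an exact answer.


Step 1: Q(z) = z^2 - 9 = (z + 3)(z - 3)
Step 2: Q'(z) = 2z
Step 3: Q'(-3) = -6, P(-3) = -10
Step 4: Res = P(-3)/Q'(-3) = -10/(-6) = 5/3

5/3


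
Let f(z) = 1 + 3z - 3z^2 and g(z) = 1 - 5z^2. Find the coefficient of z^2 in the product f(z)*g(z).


Step 1: z^2 term in f*g comes from: (1)*(-5z^2) + (3z)*(0) + (-3z^2)*(1)
Step 2: = -5 + 0 - 3
Step 3: = -8

-8


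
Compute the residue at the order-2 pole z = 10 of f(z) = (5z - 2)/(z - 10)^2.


Step 1: Pole of order 2 at z = 10
Step 2: Res = lim d/dz [(z - 10)^2 * f(z)] as z -> 10
Step 3: (z - 10)^2 * f(z) = 5z - 2
Step 4: d/dz[5z - 2] = 5

5


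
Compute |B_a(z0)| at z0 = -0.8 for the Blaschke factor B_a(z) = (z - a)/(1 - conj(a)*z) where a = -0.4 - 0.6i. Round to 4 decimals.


Step 1: Numerator z0 - a = -0.8 - (-0.4 - 0.6i) = -0.4 + 0.6i
Step 2: Denominator 1 - conj(a)*z0 = 1 - (-0.4 + 0.6i)*(-0.8) = 0.68 + 0.48i
Step 3: |z0 - a|^2 = (-0.4)^2 + 0.6^2 = 0.52; |1 - conj(a)*z0|^2 = 0.68^2 + 0.48^2 = 0.6928
Step 4: |B_a(-0.8)| = sqrt(0.52 / 0.6928) = sqrt(0.750577)
Step 5: = 0.8664

0.8664


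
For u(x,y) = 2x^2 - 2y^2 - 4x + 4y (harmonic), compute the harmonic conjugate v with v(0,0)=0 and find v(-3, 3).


Step 1: v_x = -u_y = 4y - 4
Step 2: v_y = u_x = 4x - 4
Step 3: v = 4xy - 4x - 4y + C
Step 4: v(0,0) = 0 => C = 0
Step 5: v(-3, 3) = -36

-36


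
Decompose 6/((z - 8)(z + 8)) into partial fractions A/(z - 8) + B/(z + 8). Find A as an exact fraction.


Step 1: Multiply both sides by (z - 8) and set z = 8
Step 2: A = 6 / (8 + 8)
Step 3: A = 6 / 16
Step 4: A = 3/8

3/8


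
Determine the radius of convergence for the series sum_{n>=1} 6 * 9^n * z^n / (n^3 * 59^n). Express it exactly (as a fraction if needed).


Step 1: General term a_n = 6 * 9^n / (n^3 * 59^n)
Step 2: By the root test, |a_n|^(1/n) = 6^(1/n) * 9 / (n^(3/n) * 59) -> 9/59 as n -> infinity (since 6^(1/n) -> 1 and n^(3/n) -> 1)
Step 3: R = 1/lim|a_n|^(1/n) = 59/9

59/9


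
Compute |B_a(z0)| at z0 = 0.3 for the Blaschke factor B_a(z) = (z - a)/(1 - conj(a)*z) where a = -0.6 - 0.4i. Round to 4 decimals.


Step 1: Numerator z0 - a = 0.3 - (-0.6 - 0.4i) = 0.9 + 0.4i
Step 2: Denominator 1 - conj(a)*z0 = 1 - (-0.6 + 0.4i)*0.3 = 1.18 - 0.12i
Step 3: |z0 - a|^2 = 0.9^2 + 0.4^2 = 0.97; |1 - conj(a)*z0|^2 = 1.18^2 + (-0.12)^2 = 1.4068
Step 4: |B_a(0.3)| = sqrt(0.97 / 1.4068) = sqrt(0.689508)
Step 5: = 0.8304

0.8304


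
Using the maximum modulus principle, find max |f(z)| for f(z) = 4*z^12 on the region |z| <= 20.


Step 1: On |z| = 20, |f(z)| = 4 * |z|^12 = 4 * 20^12
Step 2: By maximum modulus principle, maximum is on boundary.
Step 3: Maximum = 4 * 4096000000000000 = 16384000000000000

16384000000000000


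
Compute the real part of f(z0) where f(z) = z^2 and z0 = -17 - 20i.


Step 1: z0 = -17 - 20i
Step 2: z0^2 = (-17)^2 - (-20)^2 + 680i
Step 3: real part = 289 - 400 = -111

-111


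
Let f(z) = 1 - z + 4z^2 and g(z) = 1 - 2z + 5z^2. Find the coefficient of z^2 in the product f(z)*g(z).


Step 1: z^2 term in f*g comes from: (1)*(5z^2) + (-z)*(-2z) + (4z^2)*(1)
Step 2: = 5 + 2 + 4
Step 3: = 11

11


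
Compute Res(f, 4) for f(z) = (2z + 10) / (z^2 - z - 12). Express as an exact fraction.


Step 1: Q(z) = z^2 - z - 12 = (z - 4)(z + 3)
Step 2: Q'(z) = 2z - 1
Step 3: Q'(4) = 7, P(4) = 18
Step 4: Res = P(4)/Q'(4) = 18/7 = 18/7

18/7


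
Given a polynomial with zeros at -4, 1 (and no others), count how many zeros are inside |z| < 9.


Step 1: Check each root:
  z = -4: |-4| = 4 < 9
  z = 1: |1| = 1 < 9
Step 2: Count = 2

2


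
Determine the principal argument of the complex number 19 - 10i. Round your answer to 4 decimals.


Step 1: z = 19 - 10i
Step 2: arg(z) = atan2(-10, 19)
Step 3: arg(z) = -0.4845

-0.4845


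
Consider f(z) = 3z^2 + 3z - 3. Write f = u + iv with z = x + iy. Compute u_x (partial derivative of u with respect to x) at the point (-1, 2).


Step 1: f(z) = 3(x+iy)^2 + 3(x+iy) - 3
Step 2: u = 3(x^2 - y^2) + 3x - 3
Step 3: u_x = 6x + 3
Step 4: At (-1, 2): u_x = -6 + 3 = -3

-3


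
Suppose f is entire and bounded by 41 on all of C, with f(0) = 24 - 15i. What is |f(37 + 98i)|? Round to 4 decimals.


Step 1: By Liouville's theorem, a bounded entire function is constant.
Step 2: f(z) = f(0) = 24 - 15i for all z.
Step 3: |f(w)| = |24 - 15i| = sqrt(576 + 225)
Step 4: = 28.3019

28.3019


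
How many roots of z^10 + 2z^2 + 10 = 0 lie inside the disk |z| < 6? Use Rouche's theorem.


Step 1: On |z| = 6 the three terms have sizes |z^10| = 6^10 = 60466176, |2z^2| = 2*6^2 = 72, |10| = 10
Step 2: The dominant term is g(z) = z^10; let h(z) = 2z^2 + 10 so f = g + h
Step 3: On |z| = 6: |g| = 60466176 and |h| <= 72 + 10 = 82
Step 4: Since 60466176 > 82, |h| < |g| on |z| = 6, so by Rouche f has the same number of zeros as g inside |z| < 6
Step 5: g(z) = z^10 has 10 zeros (all at the origin) inside |z| < 6. Answer = 10

10


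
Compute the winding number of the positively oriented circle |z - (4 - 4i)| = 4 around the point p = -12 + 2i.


Step 1: Center c = (4, -4), radius = 4
Step 2: |p - c|^2 = (-16)^2 + 6^2 = 292
Step 3: r^2 = 16
Step 4: |p-c| > r so winding number = 0

0


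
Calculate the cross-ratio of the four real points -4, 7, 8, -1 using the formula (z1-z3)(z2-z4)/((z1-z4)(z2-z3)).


Step 1: (z1-z3)(z2-z4) = (-12) * 8 = -96
Step 2: (z1-z4)(z2-z3) = (-3) * (-1) = 3
Step 3: Cross-ratio = -96/3 = -32

-32


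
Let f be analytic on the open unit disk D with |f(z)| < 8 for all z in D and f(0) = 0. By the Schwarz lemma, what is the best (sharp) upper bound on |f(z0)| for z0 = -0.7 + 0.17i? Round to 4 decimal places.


Step 1: g = f/8 maps D -> D with g(0) = 0, so by the Schwarz lemma |g(z)| <= |z|, i.e. |f(z)| <= 8|z|; this is sharp (f(z) = 8z).
Step 2: |z0|^2 = (-0.7)^2 + 0.17^2 = 0.5189
Step 3: |z0| = sqrt(0.5189) = 0.720347
Step 4: Best bound = 8 * |z0| = 8 * 0.720347 = 5.7628

5.7628


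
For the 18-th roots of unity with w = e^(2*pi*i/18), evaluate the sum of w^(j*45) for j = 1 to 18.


Step 1: The sum sum_{j=1}^{n} w^(k*j) equals n if n | k, else 0.
Step 2: Here n = 18, k = 45
Step 3: Does n divide k? 18 | 45 -> False
Step 4: Sum = 0

0


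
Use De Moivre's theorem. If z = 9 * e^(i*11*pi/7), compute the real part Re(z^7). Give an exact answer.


Step 1: By De Moivre's theorem, z^7 = 9^7 * e^(i*7*11*pi/7) = 4782969 * (cos(11*pi) + i*sin(11*pi))
Step 2: |z|^7 = 9^7 = 4782969
Step 3: Reduce the angle mod 2*pi: 11*pi - 10*pi = pi
Step 4: cos(pi) = -1
Step 5: Re(z^7) = 4782969 * (-1) = -4782969

-4782969


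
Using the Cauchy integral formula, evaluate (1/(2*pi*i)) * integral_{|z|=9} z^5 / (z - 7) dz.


Step 1: f(z) = z^5, a = 7 is inside |z| = 9
Step 2: By Cauchy integral formula: (1/(2pi*i)) * integral = f(a)
Step 3: f(7) = 7^5 = 16807

16807


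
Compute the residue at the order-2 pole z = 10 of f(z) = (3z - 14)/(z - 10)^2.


Step 1: Pole of order 2 at z = 10
Step 2: Res = lim d/dz [(z - 10)^2 * f(z)] as z -> 10
Step 3: (z - 10)^2 * f(z) = 3z - 14
Step 4: d/dz[3z - 14] = 3

3


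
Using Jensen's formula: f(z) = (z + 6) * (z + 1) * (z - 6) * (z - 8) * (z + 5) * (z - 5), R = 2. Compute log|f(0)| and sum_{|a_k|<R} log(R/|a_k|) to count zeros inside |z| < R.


Jensen's formula: (1/2pi)*integral log|f(Re^it)|dt = log|f(0)| + sum_{|a_k|<R} log(R/|a_k|)
Step 1: f(0) = 6 * 1 * (-6) * (-8) * 5 * (-5) = -7200
Step 2: log|f(0)| = log|-6| + log|-1| + log|6| + log|8| + log|-5| + log|5| = 8.8818
Step 3: Zeros inside |z| < 2: -1
Step 4: Jensen sum = log(2/1) = 0.6931
Step 5: n(R) = number of terms in the Jensen sum = count of zeros inside |z| < 2 = 1

1


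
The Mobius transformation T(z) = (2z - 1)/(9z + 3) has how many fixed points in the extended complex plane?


Step 1: Fixed points satisfy T(z) = z
Step 2: 9z^2 + z + 1 = 0
Step 3: Discriminant = 1^2 - 4*9*1 = -35
Step 4: Number of fixed points = 2

2


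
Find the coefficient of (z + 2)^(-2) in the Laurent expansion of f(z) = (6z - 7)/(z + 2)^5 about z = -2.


Step 1: Write the numerator in powers of (z + 2): 6z - 7 = 6(z + 2) + (6*(-2) - 7) = 6(z + 2) - 19
Step 2: Divide by (z + 2)^5: f(z) = -19(z + 2)^(-5) + 6(z + 2)^(-4)
Step 3: This finite sum is the Laurent series of f about z = -2.
Step 4: Only the powers -5 and -4 appear, so the coefficient of (z + 2)^(-2) = 0

0


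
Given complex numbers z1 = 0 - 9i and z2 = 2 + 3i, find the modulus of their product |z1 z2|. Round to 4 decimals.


Step 1: |z1| = sqrt(0^2 + (-9)^2) = sqrt(81)
Step 2: |z2| = sqrt(2^2 + 3^2) = sqrt(13)
Step 3: |z1*z2| = |z1|*|z2| = sqrt(81) * sqrt(13) = sqrt(81 * 13) = sqrt(1053)
Step 4: = 32.45

32.45


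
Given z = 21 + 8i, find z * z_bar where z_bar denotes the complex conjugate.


Step 1: conj(z) = 21 - 8i
Step 2: z * conj(z) = 21^2 + 8^2
Step 3: = 441 + 64 = 505

505


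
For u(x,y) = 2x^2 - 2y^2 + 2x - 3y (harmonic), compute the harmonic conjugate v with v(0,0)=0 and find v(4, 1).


Step 1: v_x = -u_y = 4y + 3
Step 2: v_y = u_x = 4x + 2
Step 3: v = 4xy + 3x + 2y + C
Step 4: v(0,0) = 0 => C = 0
Step 5: v(4, 1) = 30

30


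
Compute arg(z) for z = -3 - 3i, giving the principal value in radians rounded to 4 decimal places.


Step 1: z = -3 - 3i
Step 2: arg(z) = atan2(-3, -3)
Step 3: arg(z) = -2.3562

-2.3562


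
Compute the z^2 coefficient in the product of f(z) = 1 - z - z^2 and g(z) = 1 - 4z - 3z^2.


Step 1: z^2 term in f*g comes from: (1)*(-3z^2) + (-z)*(-4z) + (-z^2)*(1)
Step 2: = -3 + 4 - 1
Step 3: = 0

0


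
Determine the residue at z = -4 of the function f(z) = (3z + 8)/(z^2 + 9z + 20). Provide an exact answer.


Step 1: Q(z) = z^2 + 9z + 20 = (z + 4)(z + 5)
Step 2: Q'(z) = 2z + 9
Step 3: Q'(-4) = 1, P(-4) = -4
Step 4: Res = P(-4)/Q'(-4) = -4/1 = -4

-4


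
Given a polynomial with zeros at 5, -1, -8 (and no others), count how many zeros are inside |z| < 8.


Step 1: Check each root:
  z = 5: |5| = 5 < 8
  z = -1: |-1| = 1 < 8
  z = -8: |-8| = 8 >= 8
Step 2: Count = 2

2


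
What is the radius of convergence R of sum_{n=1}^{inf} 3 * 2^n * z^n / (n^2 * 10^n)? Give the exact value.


Step 1: General term a_n = 3 * 2^n / (n^2 * 10^n)
Step 2: By the root test, |a_n|^(1/n) = 3^(1/n) * 2 / (n^(2/n) * 10) -> 2/10 as n -> infinity (since 3^(1/n) -> 1 and n^(2/n) -> 1)
Step 3: R = 1/lim|a_n|^(1/n) = 10/2 = 5

5


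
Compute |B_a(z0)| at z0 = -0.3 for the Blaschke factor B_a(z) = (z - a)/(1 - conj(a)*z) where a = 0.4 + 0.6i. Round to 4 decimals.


Step 1: Numerator z0 - a = -0.3 - (0.4 + 0.6i) = -0.7 - 0.6i
Step 2: Denominator 1 - conj(a)*z0 = 1 - (0.4 - 0.6i)*(-0.3) = 1.12 - 0.18i
Step 3: |z0 - a|^2 = (-0.7)^2 + (-0.6)^2 = 0.85; |1 - conj(a)*z0|^2 = 1.12^2 + (-0.18)^2 = 1.2868
Step 4: |B_a(-0.3)| = sqrt(0.85 / 1.2868) = sqrt(0.660553)
Step 5: = 0.8127

0.8127


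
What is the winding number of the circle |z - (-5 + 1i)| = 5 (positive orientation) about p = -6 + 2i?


Step 1: Center c = (-5, 1), radius = 5
Step 2: |p - c|^2 = (-1)^2 + 1^2 = 2
Step 3: r^2 = 25
Step 4: |p-c| < r so winding number = 1

1


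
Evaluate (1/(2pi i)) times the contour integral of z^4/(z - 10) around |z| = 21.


Step 1: f(z) = z^4, a = 10 is inside |z| = 21
Step 2: By Cauchy integral formula: (1/(2pi*i)) * integral = f(a)
Step 3: f(10) = 10^4 = 10000

10000


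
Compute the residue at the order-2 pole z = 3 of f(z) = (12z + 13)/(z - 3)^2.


Step 1: Pole of order 2 at z = 3
Step 2: Res = lim d/dz [(z - 3)^2 * f(z)] as z -> 3
Step 3: (z - 3)^2 * f(z) = 12z + 13
Step 4: d/dz[12z + 13] = 12

12


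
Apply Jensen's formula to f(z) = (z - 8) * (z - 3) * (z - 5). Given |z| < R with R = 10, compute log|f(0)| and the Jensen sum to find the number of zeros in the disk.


Jensen's formula: (1/2pi)*integral log|f(Re^it)|dt = log|f(0)| + sum_{|a_k|<R} log(R/|a_k|)
Step 1: f(0) = (-8) * (-3) * (-5) = -120
Step 2: log|f(0)| = log|8| + log|3| + log|5| = 4.7875
Step 3: Zeros inside |z| < 10: 8, 3, 5
Step 4: Jensen sum = log(10/8) + log(10/3) + log(10/5) = 2.1203
Step 5: n(R) = number of terms in the Jensen sum = count of zeros inside |z| < 10 = 3

3


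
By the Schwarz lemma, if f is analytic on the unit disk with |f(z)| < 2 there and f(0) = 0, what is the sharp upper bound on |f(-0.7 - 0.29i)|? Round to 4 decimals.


Step 1: g = f/2 maps D -> D with g(0) = 0, so by the Schwarz lemma |g(z)| <= |z|, i.e. |f(z)| <= 2|z|; this is sharp (f(z) = 2z).
Step 2: |z0|^2 = (-0.7)^2 + (-0.29)^2 = 0.5741
Step 3: |z0| = sqrt(0.5741) = 0.757694
Step 4: Best bound = 2 * |z0| = 2 * 0.757694 = 1.5154

1.5154


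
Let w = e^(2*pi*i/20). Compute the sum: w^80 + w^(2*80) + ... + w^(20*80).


Step 1: The sum sum_{j=1}^{n} w^(k*j) equals n if n | k, else 0.
Step 2: Here n = 20, k = 80
Step 3: Does n divide k? 20 | 80 -> True
Step 4: Sum = 20

20


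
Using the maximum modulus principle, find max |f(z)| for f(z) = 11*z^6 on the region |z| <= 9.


Step 1: On |z| = 9, |f(z)| = 11 * |z|^6 = 11 * 9^6
Step 2: By maximum modulus principle, maximum is on boundary.
Step 3: Maximum = 11 * 531441 = 5845851

5845851


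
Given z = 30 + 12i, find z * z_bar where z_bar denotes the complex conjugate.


Step 1: conj(z) = 30 - 12i
Step 2: z * conj(z) = 30^2 + 12^2
Step 3: = 900 + 144 = 1044

1044


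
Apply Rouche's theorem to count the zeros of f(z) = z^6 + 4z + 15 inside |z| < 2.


Step 1: On |z| = 2 the three terms have sizes |z^6| = 2^6 = 64, |4z| = 4*2 = 8, |15| = 15
Step 2: The dominant term is g(z) = z^6; let h(z) = 4z + 15 so f = g + h
Step 3: On |z| = 2: |g| = 64 and |h| <= 8 + 15 = 23
Step 4: Since 64 > 23, |h| < |g| on |z| = 2, so by Rouche f has the same number of zeros as g inside |z| < 2
Step 5: g(z) = z^6 has 6 zeros (all at the origin) inside |z| < 2. Answer = 6

6


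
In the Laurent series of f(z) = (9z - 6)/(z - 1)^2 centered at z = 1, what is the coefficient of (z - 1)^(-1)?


Step 1: Write the numerator in powers of (z - 1): 9z - 6 = 9(z - 1) + (9*1 - 6) = 9(z - 1) + 3
Step 2: Divide by (z - 1)^2: f(z) = 3(z - 1)^(-2) + 9(z - 1)^(-1)
Step 3: This finite sum is the Laurent series of f about z = 1.
Step 4: Coefficient of (z - 1)^(-1) = coefficient of (z - 1) in the re-centred numerator = 9

9


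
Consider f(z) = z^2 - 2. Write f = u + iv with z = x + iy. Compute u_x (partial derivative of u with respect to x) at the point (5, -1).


Step 1: f(z) = (x+iy)^2 - 2
Step 2: u = (x^2 - y^2) - 2
Step 3: u_x = 2x + 0
Step 4: At (5, -1): u_x = 10 + 0 = 10

10


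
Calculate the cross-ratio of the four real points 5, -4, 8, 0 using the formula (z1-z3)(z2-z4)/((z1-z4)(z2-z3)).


Step 1: (z1-z3)(z2-z4) = (-3) * (-4) = 12
Step 2: (z1-z4)(z2-z3) = 5 * (-12) = -60
Step 3: Cross-ratio = -12/60 = -1/5

-1/5
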